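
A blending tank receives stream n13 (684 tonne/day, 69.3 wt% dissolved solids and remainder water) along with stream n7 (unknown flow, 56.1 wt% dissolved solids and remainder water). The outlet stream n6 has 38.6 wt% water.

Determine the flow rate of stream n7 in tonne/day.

1020 tonne/day

Let n7 be the unknown flow. Total out = 684 + n7.
water balance: 209.99 + 0.439·n7 = 0.386·(684 + n7)
(0.439 − 0.386)·n7 = 0.386×684 − 209.99 = 54.036
n7 = 54.036 / 0.053 = 1019.5 tonne/day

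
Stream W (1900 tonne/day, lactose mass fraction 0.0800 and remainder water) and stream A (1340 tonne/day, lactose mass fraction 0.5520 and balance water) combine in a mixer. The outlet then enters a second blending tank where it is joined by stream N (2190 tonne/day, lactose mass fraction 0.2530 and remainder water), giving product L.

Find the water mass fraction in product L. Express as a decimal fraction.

Overall, product flow = 5430 tonne/day.
water in = 1900×0.920 + 1340×0.448 + 2190×0.747 = 3984.2 tonne/day.
water fraction in L = 0.7337.

0.7337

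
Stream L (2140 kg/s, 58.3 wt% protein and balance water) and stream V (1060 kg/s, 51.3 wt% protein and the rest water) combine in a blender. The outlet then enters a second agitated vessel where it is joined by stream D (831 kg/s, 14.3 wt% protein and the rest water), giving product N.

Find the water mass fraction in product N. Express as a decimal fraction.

0.526

Overall, product flow = 4031 kg/s.
water in = 2140×0.417 + 1060×0.487 + 831×0.857 = 2120.8 kg/s.
water fraction in N = 0.526.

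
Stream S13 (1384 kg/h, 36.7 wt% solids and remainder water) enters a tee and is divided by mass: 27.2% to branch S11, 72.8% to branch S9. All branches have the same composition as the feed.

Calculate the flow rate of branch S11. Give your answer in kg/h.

376.4 kg/h

Branch S11 flow = 0.272×1384 = 376.45 kg/h.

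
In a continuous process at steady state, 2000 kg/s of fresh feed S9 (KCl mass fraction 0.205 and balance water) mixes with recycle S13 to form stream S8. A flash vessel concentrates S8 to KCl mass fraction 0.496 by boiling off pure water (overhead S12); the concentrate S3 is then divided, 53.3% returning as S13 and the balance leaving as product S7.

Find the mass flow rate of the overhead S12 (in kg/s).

Overall KCl balance (none leaves overhead): KCl in fresh feed = KCl in product, i.e. 2000×0.205 = (1−0.533)·S3·0.496.
S3 = 410/(0.496×0.467) = 1770 kg/s.
Recycle S13 = 0.533×1770 = 943.44 kg/s.
Combined feed S8 = 2000 + 943.44 = 2943.4 kg/s.
Overhead S12 = S8 − S3 = 2943.4 − 1770 = 1173.4 kg/s.

1173 kg/s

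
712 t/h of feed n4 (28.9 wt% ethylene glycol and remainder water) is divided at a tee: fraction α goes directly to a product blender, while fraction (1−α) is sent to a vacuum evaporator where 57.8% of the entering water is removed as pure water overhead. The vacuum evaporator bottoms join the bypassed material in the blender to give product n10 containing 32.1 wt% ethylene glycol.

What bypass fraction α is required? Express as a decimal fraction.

All 712×0.289 = 205.77 t/h of ethylene glycol reaches n10, so n10 = 205.77/0.321 = 641.02 t/h and vapour = 70.978 t/h.
The evaporator receives (1−α)·712 of feed at 0.711 water and removes 0.578 of that water:
0.578×0.711×(1−α)×712 = 70.978
(1−α) = 70.978/292.6 = 0.2426;  α = 0.7574.

0.757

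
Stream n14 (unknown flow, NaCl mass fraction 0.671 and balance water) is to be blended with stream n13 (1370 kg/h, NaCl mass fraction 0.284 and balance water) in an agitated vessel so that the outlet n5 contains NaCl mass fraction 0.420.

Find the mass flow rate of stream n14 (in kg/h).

742.3 kg/h

Let n14 be the unknown flow. Total out = 1370 + n14.
NaCl balance: 389.08 + 0.671·n14 = 0.420·(1370 + n14)
(0.671 − 0.420)·n14 = 0.420×1370 − 389.08 = 186.32
n14 = 186.32 / 0.251 = 742.31 kg/h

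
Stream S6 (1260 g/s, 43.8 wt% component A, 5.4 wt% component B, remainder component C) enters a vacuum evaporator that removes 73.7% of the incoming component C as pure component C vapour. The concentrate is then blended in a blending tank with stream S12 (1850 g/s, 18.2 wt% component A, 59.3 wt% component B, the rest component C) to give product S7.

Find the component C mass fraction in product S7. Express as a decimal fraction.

0.222

Vapour removed = 0.737×0.508×1260 = 471.74 g/s; concentrate = 788.26 g/s.
component C reaching the mixer = 168.34 (from concentrate) + 1850×0.225 = 584.59 g/s.
Product flow = 788.26 + 1850 = 2638.3 g/s; component C fraction = 0.222.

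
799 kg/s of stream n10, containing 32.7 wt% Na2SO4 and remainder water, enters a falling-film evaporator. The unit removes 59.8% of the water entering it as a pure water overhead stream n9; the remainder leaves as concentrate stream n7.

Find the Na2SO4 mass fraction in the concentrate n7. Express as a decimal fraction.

Na2SO4 is not removed: 799×0.327 = 261.27 kg/s of Na2SO4 enters n7.
water entering = 799×0.673 = 537.73 kg/s; overhead removed = 0.598×537.73 = 321.56 kg/s.
Concentrate = 799 − 321.56 = 477.44 kg/s.
Mass fraction = 261.27/477.44 = 0.5472.

0.5472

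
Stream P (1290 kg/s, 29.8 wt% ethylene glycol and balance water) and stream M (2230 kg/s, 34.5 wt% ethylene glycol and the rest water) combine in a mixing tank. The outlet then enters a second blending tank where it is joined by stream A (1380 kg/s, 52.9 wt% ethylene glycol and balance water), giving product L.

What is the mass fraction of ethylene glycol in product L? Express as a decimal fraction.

0.3844

Overall, product flow = 4900 kg/s.
ethylene glycol in = 1290×0.298 + 2230×0.345 + 1380×0.529 = 1883.8 kg/s.
ethylene glycol fraction in L = 0.3844.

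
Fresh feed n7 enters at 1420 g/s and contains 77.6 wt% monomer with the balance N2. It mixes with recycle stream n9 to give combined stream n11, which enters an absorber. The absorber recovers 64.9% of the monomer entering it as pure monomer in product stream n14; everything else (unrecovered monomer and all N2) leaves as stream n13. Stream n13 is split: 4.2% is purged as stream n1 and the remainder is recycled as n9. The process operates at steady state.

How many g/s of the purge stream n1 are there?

342.6 g/s

N2 enters only via n7 and leaves only via the purge: 1420×0.224 = 0.042×(N2 in n13), and the absorber passes all N2, so N2 in n11 = N2 in n13 = 7573.3 g/s.
monomer in n11: m_A = 1420×0.776 + (1−0.042)·(1−0.649)·m_A, so m_A = 1101.9/0.6637 = 1660.2 g/s.
n13 = (1−0.649)×1660.2 + 7573.3 = 8156.1 g/s.
Purge n1 = 0.042×8156.1 = 342.55 g/s.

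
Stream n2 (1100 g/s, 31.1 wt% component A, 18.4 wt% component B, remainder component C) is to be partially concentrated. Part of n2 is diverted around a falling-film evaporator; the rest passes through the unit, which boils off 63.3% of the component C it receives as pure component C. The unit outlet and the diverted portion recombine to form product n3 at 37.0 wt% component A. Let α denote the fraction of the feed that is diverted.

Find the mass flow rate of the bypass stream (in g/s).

551.3 g/s

All 1100×0.311 = 342.1 g/s of component A reaches n3, so n3 = 342.1/0.370 = 924.59 g/s and vapour = 175.41 g/s.
The evaporator receives (1−α)·1100 of feed at 0.505 component C and removes 0.633 of that component C:
0.633×0.505×(1−α)×1100 = 175.41
(1−α) = 175.41/351.63 = 0.4988;  α = 0.5012.
Bypass flow = 0.5012×1100 = 551.28 g/s.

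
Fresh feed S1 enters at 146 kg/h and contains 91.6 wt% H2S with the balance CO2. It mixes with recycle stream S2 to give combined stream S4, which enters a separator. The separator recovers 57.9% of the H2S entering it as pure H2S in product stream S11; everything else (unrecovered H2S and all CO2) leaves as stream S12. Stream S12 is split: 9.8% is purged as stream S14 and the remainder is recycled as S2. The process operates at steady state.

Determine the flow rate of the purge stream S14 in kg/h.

21.16 kg/h

CO2 enters only via S1 and leaves only via the purge: 146×0.084 = 0.098×(CO2 in S12), and the separator passes all CO2, so CO2 in S4 = CO2 in S12 = 125.14 kg/h.
H2S in S4: m_A = 146×0.916 + (1−0.098)·(1−0.579)·m_A, so m_A = 133.74/0.6203 = 215.61 kg/h.
S12 = (1−0.579)×215.61 + 125.14 = 215.92 kg/h.
Purge S14 = 0.098×215.92 = 21.16 kg/h.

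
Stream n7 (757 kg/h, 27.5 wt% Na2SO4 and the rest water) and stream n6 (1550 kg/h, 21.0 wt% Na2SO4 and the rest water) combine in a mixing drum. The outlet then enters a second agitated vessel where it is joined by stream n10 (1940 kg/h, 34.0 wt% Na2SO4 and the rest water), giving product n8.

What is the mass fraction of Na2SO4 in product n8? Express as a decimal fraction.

0.2810

Overall, product flow = 4247 kg/h.
Na2SO4 in = 757×0.275 + 1550×0.210 + 1940×0.340 = 1193.3 kg/h.
Na2SO4 fraction in n8 = 0.2810.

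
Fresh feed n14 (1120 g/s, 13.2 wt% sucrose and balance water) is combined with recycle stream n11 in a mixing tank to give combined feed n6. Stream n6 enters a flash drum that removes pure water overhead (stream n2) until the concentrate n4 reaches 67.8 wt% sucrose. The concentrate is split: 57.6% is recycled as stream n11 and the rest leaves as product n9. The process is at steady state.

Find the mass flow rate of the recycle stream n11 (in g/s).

296.2 g/s

Overall sucrose balance (none leaves overhead): sucrose in fresh feed = sucrose in product, i.e. 1120×0.132 = (1−0.576)·n4·0.678.
n4 = 147.84/(0.678×0.424) = 514.28 g/s.
Recycle n11 = 0.576×514.28 = 296.22 g/s.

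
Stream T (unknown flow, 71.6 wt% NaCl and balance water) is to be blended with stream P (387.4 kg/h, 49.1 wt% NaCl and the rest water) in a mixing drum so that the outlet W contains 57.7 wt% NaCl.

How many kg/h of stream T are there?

239.7 kg/h

Let T be the unknown flow. Total out = 387.4 + T.
NaCl balance: 190.21 + 0.716·T = 0.577·(387.4 + T)
(0.716 − 0.577)·T = 0.577×387.4 − 190.21 = 33.316
T = 33.316 / 0.139 = 239.69 kg/h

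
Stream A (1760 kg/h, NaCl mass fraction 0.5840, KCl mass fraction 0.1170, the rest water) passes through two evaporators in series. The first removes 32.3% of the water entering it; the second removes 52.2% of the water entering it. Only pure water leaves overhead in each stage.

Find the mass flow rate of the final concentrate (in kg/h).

water in feed = 1760×0.299 = 526.24 kg/h.
After stage 1: water left = (1−0.323)×526.24 = 356.26; stream total = 1590 kg/h.
After stage 2: water left = (1−0.522)×356.26 = 170.29; final concentrate = 1404.1 kg/h.

1404 kg/h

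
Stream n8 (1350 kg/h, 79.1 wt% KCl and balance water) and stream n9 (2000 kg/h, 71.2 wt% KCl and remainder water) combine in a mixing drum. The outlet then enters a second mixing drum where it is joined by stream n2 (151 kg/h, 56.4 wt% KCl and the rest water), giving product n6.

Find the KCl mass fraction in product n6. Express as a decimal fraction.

Overall, product flow = 3501 kg/h.
KCl in = 1350×0.791 + 2000×0.712 + 151×0.564 = 2577 kg/h.
KCl fraction in n6 = 0.736.

0.736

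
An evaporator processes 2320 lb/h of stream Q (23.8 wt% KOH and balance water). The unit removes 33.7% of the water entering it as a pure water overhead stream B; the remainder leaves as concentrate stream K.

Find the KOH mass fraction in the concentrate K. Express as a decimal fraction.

0.320

KOH is not removed: 2320×0.238 = 552.16 lb/h of KOH enters K.
water entering = 2320×0.762 = 1767.8 lb/h; overhead removed = 0.337×1767.8 = 595.76 lb/h.
Concentrate = 2320 − 595.76 = 1724.2 lb/h.
Mass fraction = 552.16/1724.2 = 0.320.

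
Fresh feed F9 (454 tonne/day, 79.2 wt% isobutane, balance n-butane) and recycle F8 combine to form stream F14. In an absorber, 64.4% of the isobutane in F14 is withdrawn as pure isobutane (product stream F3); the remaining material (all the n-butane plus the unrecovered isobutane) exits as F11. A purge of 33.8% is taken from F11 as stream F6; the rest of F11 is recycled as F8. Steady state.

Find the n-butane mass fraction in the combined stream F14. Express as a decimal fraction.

0.3726

n-butane enters only via F9 and leaves only via the purge: 454×0.208 = 0.338×(n-butane in F11), and the absorber passes all n-butane, so n-butane in F14 = n-butane in F11 = 279.38 tonne/day.
isobutane in F14: m_A = 454×0.792 + (1−0.338)·(1−0.644)·m_A, so m_A = 359.57/0.7643 = 470.44 tonne/day.
F14 = 470.44 + 279.38 = 749.82 tonne/day.
n-butane fraction in F14 = 279.38/749.82 = 0.3726.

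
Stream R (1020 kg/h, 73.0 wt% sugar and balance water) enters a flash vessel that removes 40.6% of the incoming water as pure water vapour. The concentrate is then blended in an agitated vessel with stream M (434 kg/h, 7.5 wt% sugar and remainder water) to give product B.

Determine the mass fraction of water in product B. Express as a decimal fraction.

0.4210

Vapour removed = 0.406×0.270×1020 = 111.81 kg/h; concentrate = 908.19 kg/h.
water reaching the mixer = 163.59 (from concentrate) + 434×0.925 = 565.04 kg/h.
Product flow = 908.19 + 434 = 1342.2 kg/h; water fraction = 0.4210.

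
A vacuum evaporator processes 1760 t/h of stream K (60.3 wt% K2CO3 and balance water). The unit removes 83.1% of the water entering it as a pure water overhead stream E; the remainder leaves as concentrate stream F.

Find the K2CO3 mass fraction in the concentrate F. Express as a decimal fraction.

0.900

K2CO3 is not removed: 1760×0.603 = 1061.3 t/h of K2CO3 enters F.
water entering = 1760×0.397 = 698.72 t/h; overhead removed = 0.831×698.72 = 580.64 t/h.
Concentrate = 1760 − 580.64 = 1179.4 t/h.
Mass fraction = 1061.3/1179.4 = 0.900.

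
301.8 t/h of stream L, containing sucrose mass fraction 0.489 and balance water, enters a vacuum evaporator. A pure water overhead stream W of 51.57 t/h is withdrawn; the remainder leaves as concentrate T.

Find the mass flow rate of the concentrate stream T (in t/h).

250.2 t/h

Concentrate = 301.8 − 51.57 = 250.23 t/h.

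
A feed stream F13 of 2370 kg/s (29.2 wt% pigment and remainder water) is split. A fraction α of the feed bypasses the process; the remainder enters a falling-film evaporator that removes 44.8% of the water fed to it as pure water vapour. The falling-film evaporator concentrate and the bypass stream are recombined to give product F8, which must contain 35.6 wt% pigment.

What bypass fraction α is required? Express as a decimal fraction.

All 2370×0.292 = 692.04 kg/s of pigment reaches F8, so F8 = 692.04/0.356 = 1943.9 kg/s and vapour = 426.07 kg/s.
The evaporator receives (1−α)·2370 of feed at 0.708 water and removes 0.448 of that water:
0.448×0.708×(1−α)×2370 = 426.07
(1−α) = 426.07/751.73 = 0.5668;  α = 0.4332.

0.433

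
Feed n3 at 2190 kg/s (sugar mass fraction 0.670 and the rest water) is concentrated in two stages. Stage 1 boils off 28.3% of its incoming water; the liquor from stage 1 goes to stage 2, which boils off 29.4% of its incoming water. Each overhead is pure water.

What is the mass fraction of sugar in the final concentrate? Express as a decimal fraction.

0.800

water in feed = 2190×0.330 = 722.7 kg/s.
After stage 1: water left = (1−0.283)×722.7 = 518.18; stream total = 1985.5 kg/s.
After stage 2: water left = (1−0.294)×518.18 = 365.83; final concentrate = 1833.1 kg/s.
sugar fraction = 1467.3/1833.1 = 0.800.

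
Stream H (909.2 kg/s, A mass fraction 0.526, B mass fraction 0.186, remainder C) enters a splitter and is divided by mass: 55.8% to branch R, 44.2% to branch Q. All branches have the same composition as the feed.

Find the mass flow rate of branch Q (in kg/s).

401.9 kg/s

Branch Q flow = 0.442×909.2 = 401.87 kg/s.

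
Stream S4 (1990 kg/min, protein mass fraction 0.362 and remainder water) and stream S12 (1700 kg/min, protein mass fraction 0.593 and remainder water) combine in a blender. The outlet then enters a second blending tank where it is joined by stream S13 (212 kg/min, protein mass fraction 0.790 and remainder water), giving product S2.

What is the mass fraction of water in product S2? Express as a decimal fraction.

0.514

Overall, product flow = 3902 kg/min.
water in = 1990×0.638 + 1700×0.407 + 212×0.210 = 2006 kg/min.
water fraction in S2 = 0.514.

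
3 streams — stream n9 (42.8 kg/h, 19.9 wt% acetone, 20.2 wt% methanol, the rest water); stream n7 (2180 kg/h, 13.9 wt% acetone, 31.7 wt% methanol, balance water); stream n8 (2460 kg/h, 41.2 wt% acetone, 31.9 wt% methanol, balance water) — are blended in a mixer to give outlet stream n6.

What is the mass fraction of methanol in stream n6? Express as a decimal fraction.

0.3170

Total flow out = 42.8 + 2180 + 2460 = 4682.8 kg/h.
methanol in = 42.8×0.202 + 2180×0.317 + 2460×0.319 = 1484.4 kg/h.
methanol mass fraction in n6 = 1484.4/4682.8 = 0.3170.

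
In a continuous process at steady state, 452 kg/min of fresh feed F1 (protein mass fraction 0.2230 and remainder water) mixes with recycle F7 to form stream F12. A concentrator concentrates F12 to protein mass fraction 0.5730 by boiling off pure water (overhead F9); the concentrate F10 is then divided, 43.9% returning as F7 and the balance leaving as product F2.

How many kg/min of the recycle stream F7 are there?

137.7 kg/min

Overall protein balance (none leaves overhead): protein in fresh feed = protein in product, i.e. 452×0.223 = (1−0.439)·F10·0.573.
F10 = 100.8/(0.573×0.561) = 313.56 kg/min.
Recycle F7 = 0.439×313.56 = 137.65 kg/min.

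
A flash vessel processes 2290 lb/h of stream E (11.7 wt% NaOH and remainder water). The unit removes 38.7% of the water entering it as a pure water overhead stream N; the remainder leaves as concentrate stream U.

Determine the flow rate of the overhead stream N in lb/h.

782.5 lb/h

water entering = 2290×0.883 = 2022.1 lb/h; overhead removed = 0.387×2022.1 = 782.54 lb/h.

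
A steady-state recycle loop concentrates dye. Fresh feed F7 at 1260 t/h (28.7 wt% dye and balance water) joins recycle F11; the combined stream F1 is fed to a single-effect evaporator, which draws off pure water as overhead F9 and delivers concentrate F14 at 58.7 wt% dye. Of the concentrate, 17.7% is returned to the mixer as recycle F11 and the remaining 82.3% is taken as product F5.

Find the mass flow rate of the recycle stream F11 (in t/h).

Overall dye balance (none leaves overhead): dye in fresh feed = dye in product, i.e. 1260×0.287 = (1−0.177)·F14·0.587.
F14 = 361.62/(0.587×0.823) = 748.54 t/h.
Recycle F11 = 0.177×748.54 = 132.49 t/h.

132.5 t/h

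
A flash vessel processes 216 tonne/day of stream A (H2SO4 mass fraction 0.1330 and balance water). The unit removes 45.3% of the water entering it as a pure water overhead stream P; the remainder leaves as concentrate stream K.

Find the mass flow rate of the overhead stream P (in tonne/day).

84.83 tonne/day

water entering = 216×0.867 = 187.27 tonne/day; overhead removed = 0.453×187.27 = 84.834 tonne/day.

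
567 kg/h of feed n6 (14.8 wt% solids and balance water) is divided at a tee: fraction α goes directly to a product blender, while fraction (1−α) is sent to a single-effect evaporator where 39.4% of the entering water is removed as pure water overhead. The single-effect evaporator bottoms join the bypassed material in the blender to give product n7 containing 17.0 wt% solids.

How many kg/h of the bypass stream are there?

All 567×0.148 = 83.916 kg/h of solids reaches n7, so n7 = 83.916/0.170 = 493.62 kg/h and vapour = 73.376 kg/h.
The evaporator receives (1−α)·567 of feed at 0.852 water and removes 0.394 of that water:
0.394×0.852×(1−α)×567 = 73.376
(1−α) = 73.376/190.34 = 0.3855;  α = 0.6145.
Bypass flow = 0.6145×567 = 348.41 kg/h.

348.4 kg/h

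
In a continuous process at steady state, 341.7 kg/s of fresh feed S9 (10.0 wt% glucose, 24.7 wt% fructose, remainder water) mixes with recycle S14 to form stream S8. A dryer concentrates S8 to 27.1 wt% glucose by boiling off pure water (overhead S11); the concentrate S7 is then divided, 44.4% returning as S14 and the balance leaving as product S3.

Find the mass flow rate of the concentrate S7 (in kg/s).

Overall glucose balance (none leaves overhead): glucose in fresh feed = glucose in product, i.e. 341.7×0.100 = (1−0.444)·S7·0.271.
S7 = 34.17/(0.271×0.556) = 226.78 kg/s.

226.8 kg/s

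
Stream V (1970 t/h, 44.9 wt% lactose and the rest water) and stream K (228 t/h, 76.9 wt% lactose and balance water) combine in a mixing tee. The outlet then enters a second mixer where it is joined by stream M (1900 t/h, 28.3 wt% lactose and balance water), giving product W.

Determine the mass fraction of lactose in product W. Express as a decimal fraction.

Overall, product flow = 4098 t/h.
lactose in = 1970×0.449 + 228×0.769 + 1900×0.283 = 1597.6 t/h.
lactose fraction in W = 0.3898.

0.3898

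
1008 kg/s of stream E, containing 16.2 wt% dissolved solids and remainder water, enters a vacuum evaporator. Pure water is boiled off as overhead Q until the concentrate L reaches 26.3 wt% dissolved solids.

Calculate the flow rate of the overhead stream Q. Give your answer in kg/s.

dissolved solids is conserved: 1008×0.162 = 163.3 kg/s all reports to the concentrate.
Concentrate = 163.3/(target fraction) = 620.9 kg/s.
Overhead = 1008 − 620.9 = 387.1 kg/s.

387.1 kg/s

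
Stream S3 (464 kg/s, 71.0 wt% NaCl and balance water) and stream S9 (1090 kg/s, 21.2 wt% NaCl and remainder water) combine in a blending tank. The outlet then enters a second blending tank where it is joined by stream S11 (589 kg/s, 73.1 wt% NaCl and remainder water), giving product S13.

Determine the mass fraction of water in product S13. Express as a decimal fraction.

Overall, product flow = 2143 kg/s.
water in = 464×0.290 + 1090×0.788 + 589×0.269 = 1151.9 kg/s.
water fraction in S13 = 0.538.

0.538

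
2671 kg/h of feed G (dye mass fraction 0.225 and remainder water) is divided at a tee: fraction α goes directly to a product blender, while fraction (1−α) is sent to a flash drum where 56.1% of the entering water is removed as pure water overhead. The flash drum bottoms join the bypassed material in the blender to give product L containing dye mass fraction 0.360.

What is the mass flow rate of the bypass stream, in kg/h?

367.2 kg/h

All 2671×0.225 = 600.98 kg/h of dye reaches L, so L = 600.98/0.360 = 1669.4 kg/h and vapour = 1001.6 kg/h.
The evaporator receives (1−α)·2671 of feed at 0.775 water and removes 0.561 of that water:
0.561×0.775×(1−α)×2671 = 1001.6
(1−α) = 1001.6/1161.3 = 0.8625;  α = 0.1375.
Bypass flow = 0.1375×2671 = 367.22 kg/h.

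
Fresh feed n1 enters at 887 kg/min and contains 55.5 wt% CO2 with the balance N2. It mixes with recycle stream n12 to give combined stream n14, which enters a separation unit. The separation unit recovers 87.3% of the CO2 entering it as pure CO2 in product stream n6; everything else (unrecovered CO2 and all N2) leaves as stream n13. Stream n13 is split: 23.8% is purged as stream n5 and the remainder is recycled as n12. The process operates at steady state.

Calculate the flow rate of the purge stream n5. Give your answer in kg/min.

N2 enters only via n1 and leaves only via the purge: 887×0.445 = 0.238×(N2 in n13), and the separation unit passes all N2, so N2 in n14 = N2 in n13 = 1658.5 kg/min.
CO2 in n14: m_A = 887×0.555 + (1−0.238)·(1−0.873)·m_A, so m_A = 492.29/0.9032 = 545.03 kg/min.
n13 = (1−0.873)×545.03 + 1658.5 = 1727.7 kg/min.
Purge n5 = 0.238×1727.7 = 411.19 kg/min.

411.2 kg/min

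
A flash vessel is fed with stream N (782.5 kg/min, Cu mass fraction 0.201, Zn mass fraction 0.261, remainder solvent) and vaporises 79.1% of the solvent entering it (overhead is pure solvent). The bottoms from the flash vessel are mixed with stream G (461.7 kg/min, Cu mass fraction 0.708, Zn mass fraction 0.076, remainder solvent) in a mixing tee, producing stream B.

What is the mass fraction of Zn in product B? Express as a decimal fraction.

Vapour removed = 0.791×0.538×782.5 = 333 kg/min; concentrate = 449.5 kg/min.
Zn reaching the mixer = 204.23 (from concentrate) + 461.7×0.076 = 239.32 kg/min.
Product flow = 449.5 + 461.7 = 911.2 kg/min; Zn fraction = 0.263.

0.263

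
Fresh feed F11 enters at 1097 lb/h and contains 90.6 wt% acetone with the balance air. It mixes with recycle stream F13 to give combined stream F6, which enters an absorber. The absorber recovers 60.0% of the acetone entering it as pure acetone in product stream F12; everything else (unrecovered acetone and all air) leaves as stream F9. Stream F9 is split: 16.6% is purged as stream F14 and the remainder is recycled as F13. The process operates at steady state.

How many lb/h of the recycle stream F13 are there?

air enters only via F11 and leaves only via the purge: 1097×0.094 = 0.166×(air in F9), and the absorber passes all air, so air in F6 = air in F9 = 621.19 lb/h.
acetone in F6: m_A = 1097×0.906 + (1−0.166)·(1−0.600)·m_A, so m_A = 993.88/0.6664 = 1491.4 lb/h.
F9 = (1−0.600)×1491.4 + 621.19 = 1217.8 lb/h.
Recycle F13 = (1−0.166)×1217.8 = 1015.6 lb/h.

1016 lb/h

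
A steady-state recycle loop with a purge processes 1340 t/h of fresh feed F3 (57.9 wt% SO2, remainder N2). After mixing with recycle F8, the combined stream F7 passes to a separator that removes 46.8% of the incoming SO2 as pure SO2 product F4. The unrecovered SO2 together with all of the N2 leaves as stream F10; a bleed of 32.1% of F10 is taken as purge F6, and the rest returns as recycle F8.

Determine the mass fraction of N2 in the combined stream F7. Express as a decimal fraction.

0.5913

N2 enters only via F3 and leaves only via the purge: 1340×0.421 = 0.321×(N2 in F10), and the separator passes all N2, so N2 in F7 = N2 in F10 = 1757.4 t/h.
SO2 in F7: m_A = 1340×0.579 + (1−0.321)·(1−0.468)·m_A, so m_A = 775.86/0.6388 = 1214.6 t/h.
F7 = 1214.6 + 1757.4 = 2972.1 t/h.
N2 fraction in F7 = 1757.4/2972.1 = 0.5913.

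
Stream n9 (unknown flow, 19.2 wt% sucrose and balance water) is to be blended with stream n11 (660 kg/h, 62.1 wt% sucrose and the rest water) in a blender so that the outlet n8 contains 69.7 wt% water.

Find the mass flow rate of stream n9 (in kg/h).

Let n9 be the unknown flow. Total out = 660 + n9.
water balance: 250.14 + 0.808·n9 = 0.697·(660 + n9)
(0.808 − 0.697)·n9 = 0.697×660 − 250.14 = 209.88
n9 = 209.88 / 0.111 = 1890.8 kg/h

1891 kg/h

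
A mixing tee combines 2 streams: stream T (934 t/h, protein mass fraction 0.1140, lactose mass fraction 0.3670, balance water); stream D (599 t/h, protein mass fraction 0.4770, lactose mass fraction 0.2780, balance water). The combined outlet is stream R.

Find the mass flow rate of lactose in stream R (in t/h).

lactose out = lactose in = 934×0.367 + 599×0.278 = 509.3 t/h.

509.3 t/h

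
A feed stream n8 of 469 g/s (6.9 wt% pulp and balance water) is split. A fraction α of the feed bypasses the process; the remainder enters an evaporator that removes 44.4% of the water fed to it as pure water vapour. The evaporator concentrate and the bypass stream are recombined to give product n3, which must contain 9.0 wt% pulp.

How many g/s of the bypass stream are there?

All 469×0.069 = 32.361 g/s of pulp reaches n3, so n3 = 32.361/0.090 = 359.57 g/s and vapour = 109.43 g/s.
The evaporator receives (1−α)·469 of feed at 0.931 water and removes 0.444 of that water:
0.444×0.931×(1−α)×469 = 109.43
(1−α) = 109.43/193.87 = 0.5645;  α = 0.4355.
Bypass flow = 0.4355×469 = 204.26 g/s.

204.3 g/s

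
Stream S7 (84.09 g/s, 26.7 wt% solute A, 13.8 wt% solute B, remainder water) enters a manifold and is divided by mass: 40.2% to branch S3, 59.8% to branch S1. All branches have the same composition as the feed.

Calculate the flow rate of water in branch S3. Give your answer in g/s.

Branch S3 total = 0.402×84.09 = 33.804 g/s.
water in S3 = 0.595×33.804 = 20.113 g/s.

20.11 g/s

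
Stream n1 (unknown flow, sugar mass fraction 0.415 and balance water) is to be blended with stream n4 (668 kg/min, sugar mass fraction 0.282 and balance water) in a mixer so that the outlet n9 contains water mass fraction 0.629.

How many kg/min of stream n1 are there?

Let n1 be the unknown flow. Total out = 668 + n1.
water balance: 479.62 + 0.585·n1 = 0.629·(668 + n1)
(0.585 − 0.629)·n1 = 0.629×668 − 479.62 = -59.452
n1 = -59.452 / -0.044 = 1351.2 kg/min

1351 kg/min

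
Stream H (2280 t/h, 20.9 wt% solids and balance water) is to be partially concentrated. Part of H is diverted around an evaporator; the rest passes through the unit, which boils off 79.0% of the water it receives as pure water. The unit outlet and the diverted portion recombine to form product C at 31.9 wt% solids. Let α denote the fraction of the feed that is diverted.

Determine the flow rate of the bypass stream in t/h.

All 2280×0.209 = 476.52 t/h of solids reaches C, so C = 476.52/0.319 = 1493.8 t/h and vapour = 786.21 t/h.
The evaporator receives (1−α)·2280 of feed at 0.791 water and removes 0.790 of that water:
0.790×0.791×(1−α)×2280 = 786.21
(1−α) = 786.21/1424.7 = 0.5518;  α = 0.4482.
Bypass flow = 0.4482×2280 = 1021.8 t/h.

1022 t/h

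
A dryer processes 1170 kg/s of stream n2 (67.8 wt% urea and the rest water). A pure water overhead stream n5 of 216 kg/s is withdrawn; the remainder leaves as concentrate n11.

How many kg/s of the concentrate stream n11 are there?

954 kg/s

Concentrate = 1170 − 216 = 954 kg/s.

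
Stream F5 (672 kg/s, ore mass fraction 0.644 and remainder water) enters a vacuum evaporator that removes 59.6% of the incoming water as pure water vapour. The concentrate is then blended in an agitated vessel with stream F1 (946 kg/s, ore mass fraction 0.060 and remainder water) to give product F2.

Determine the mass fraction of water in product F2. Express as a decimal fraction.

0.668

Vapour removed = 0.596×0.356×672 = 142.58 kg/s; concentrate = 529.42 kg/s.
water reaching the mixer = 96.65 (from concentrate) + 946×0.940 = 985.89 kg/s.
Product flow = 529.42 + 946 = 1475.4 kg/s; water fraction = 0.668.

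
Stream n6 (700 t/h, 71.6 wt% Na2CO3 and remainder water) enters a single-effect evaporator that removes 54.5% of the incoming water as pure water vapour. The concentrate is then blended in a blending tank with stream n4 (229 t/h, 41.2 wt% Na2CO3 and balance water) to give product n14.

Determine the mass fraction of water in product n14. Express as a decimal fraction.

0.274

Vapour removed = 0.545×0.284×700 = 108.35 t/h; concentrate = 591.65 t/h.
water reaching the mixer = 90.454 (from concentrate) + 229×0.588 = 225.11 t/h.
Product flow = 591.65 + 229 = 820.65 t/h; water fraction = 0.274.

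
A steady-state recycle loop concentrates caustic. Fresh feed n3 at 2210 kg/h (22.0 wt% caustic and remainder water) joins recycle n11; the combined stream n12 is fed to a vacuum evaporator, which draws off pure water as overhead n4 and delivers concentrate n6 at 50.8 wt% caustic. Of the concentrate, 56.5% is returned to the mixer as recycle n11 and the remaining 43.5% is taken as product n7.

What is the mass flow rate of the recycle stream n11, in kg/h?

1243 kg/h

Overall caustic balance (none leaves overhead): caustic in fresh feed = caustic in product, i.e. 2210×0.220 = (1−0.565)·n6·0.508.
n6 = 486.2/(0.508×0.435) = 2200.2 kg/h.
Recycle n11 = 0.565×2200.2 = 1243.1 kg/h.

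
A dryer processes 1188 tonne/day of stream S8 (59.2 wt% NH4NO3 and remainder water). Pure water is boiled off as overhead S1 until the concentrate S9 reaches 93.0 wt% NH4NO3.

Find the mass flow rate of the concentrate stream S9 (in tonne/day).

NH4NO3 is conserved: 1188×0.592 = 703.3 tonne/day all reports to the concentrate.
Concentrate = 703.3/(target fraction) = 756.23 tonne/day.

756.2 tonne/day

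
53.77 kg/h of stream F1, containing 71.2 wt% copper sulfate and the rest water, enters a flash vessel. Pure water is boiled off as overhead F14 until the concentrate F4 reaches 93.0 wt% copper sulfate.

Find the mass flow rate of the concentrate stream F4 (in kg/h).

copper sulfate is conserved: 53.77×0.712 = 38.284 kg/h all reports to the concentrate.
Concentrate = 38.284/(target fraction) = 41.166 kg/h.

41.17 kg/h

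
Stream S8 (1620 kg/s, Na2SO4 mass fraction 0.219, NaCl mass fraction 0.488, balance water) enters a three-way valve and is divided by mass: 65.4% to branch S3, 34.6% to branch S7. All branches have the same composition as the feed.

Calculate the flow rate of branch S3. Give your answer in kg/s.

1059 kg/s

Branch S3 flow = 0.654×1620 = 1059.5 kg/s.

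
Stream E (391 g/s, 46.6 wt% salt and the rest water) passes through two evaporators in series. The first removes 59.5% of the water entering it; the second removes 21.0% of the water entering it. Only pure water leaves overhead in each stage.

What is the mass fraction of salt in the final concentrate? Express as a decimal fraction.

water in feed = 391×0.534 = 208.79 g/s.
After stage 1: water left = (1−0.595)×208.79 = 84.562; stream total = 266.77 g/s.
After stage 2: water left = (1−0.210)×84.562 = 66.804; final concentrate = 249.01 g/s.
salt fraction = 182.21/249.01 = 0.7317.

0.7317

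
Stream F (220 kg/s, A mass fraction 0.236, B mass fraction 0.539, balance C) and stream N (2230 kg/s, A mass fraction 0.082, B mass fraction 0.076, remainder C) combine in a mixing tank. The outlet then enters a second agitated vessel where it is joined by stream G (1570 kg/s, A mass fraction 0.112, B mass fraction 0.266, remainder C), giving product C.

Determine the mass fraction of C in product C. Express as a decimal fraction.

Overall, product flow = 4020 kg/s.
C in = 220×0.225 + 2230×0.842 + 1570×0.622 = 2903.7 kg/s.
C fraction in C = 0.722.

0.722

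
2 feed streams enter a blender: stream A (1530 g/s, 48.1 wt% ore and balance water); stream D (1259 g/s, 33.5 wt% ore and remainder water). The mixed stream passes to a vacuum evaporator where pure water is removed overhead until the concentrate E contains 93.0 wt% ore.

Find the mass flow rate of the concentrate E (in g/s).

ore entering = 1530×0.481 + 1259×0.335 = 1157.7 g/s.
All ore reports to E, so E = 1157.7/0.930 = 1244.8 g/s.

1245 g/s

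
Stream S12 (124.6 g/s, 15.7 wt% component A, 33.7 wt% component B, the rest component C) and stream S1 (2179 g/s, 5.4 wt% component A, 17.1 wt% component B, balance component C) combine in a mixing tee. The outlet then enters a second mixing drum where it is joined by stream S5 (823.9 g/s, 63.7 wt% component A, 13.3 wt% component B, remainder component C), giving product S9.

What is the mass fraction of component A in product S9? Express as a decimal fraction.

0.2117

Overall, product flow = 3127.5 g/s.
component A in = 124.6×0.157 + 2179×0.054 + 823.9×0.637 = 662.05 g/s.
component A fraction in S9 = 0.2117.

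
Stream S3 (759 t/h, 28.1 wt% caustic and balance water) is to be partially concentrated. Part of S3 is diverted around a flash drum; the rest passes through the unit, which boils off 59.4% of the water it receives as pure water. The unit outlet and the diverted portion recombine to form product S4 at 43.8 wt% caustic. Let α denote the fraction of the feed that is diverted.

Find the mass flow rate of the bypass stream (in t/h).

All 759×0.281 = 213.28 t/h of caustic reaches S4, so S4 = 213.28/0.438 = 486.94 t/h and vapour = 272.06 t/h.
The evaporator receives (1−α)·759 of feed at 0.719 water and removes 0.594 of that water:
0.594×0.719×(1−α)×759 = 272.06
(1−α) = 272.06/324.16 = 0.8393;  α = 0.1607.
Bypass flow = 0.1607×759 = 121.98 t/h.

122 t/h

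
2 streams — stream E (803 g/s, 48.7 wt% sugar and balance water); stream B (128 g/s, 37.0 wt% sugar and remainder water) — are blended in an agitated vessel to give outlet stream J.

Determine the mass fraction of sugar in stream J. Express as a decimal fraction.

Total flow out = 803 + 128 = 931 g/s.
sugar in = 803×0.487 + 128×0.370 = 438.42 g/s.
sugar mass fraction in J = 438.42/931 = 0.471.

0.471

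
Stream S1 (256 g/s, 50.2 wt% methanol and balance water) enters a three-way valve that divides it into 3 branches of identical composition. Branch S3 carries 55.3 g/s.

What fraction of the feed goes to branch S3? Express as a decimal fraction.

Fraction to S3 = 55.3/256 = 0.2160.

0.216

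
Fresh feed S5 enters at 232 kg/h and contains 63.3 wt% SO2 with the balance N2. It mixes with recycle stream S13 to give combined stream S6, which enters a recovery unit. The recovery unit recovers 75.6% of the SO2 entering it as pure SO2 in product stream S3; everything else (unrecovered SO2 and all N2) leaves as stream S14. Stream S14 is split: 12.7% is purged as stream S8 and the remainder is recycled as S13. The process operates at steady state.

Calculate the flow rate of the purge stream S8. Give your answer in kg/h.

90.93 kg/h

N2 enters only via S5 and leaves only via the purge: 232×0.367 = 0.127×(N2 in S14), and the recovery unit passes all N2, so N2 in S6 = N2 in S14 = 670.43 kg/h.
SO2 in S6: m_A = 232×0.633 + (1−0.127)·(1−0.756)·m_A, so m_A = 146.86/0.7870 = 186.61 kg/h.
S14 = (1−0.756)×186.61 + 670.43 = 715.96 kg/h.
Purge S8 = 0.127×715.96 = 90.927 kg/h.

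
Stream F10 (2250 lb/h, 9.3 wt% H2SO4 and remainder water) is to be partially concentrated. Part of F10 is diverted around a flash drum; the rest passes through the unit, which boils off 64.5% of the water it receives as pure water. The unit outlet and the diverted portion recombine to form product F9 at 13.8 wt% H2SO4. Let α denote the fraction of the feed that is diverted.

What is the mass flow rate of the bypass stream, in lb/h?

All 2250×0.093 = 209.25 lb/h of H2SO4 reaches F9, so F9 = 209.25/0.138 = 1516.3 lb/h and vapour = 733.7 lb/h.
The evaporator receives (1−α)·2250 of feed at 0.907 water and removes 0.645 of that water:
0.645×0.907×(1−α)×2250 = 733.7
(1−α) = 733.7/1316.3 = 0.5574;  α = 0.4426.
Bypass flow = 0.4426×2250 = 995.85 lb/h.

995.9 lb/h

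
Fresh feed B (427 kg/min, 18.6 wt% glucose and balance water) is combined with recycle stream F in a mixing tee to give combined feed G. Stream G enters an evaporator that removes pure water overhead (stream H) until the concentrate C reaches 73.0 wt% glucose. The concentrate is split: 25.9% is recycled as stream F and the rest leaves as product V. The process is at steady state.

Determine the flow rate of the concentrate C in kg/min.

146.8 kg/min

Overall glucose balance (none leaves overhead): glucose in fresh feed = glucose in product, i.e. 427×0.186 = (1−0.259)·C·0.730.
C = 79.422/(0.730×0.741) = 146.82 kg/min.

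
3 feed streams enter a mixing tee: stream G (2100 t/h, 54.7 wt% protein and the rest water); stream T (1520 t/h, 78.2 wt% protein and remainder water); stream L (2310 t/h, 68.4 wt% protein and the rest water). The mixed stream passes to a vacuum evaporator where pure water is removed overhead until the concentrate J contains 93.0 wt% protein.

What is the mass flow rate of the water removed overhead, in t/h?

1718 t/h

protein entering = 2100×0.547 + 1520×0.782 + 2310×0.684 = 3917.4 t/h.
All protein reports to J, so J = 3917.4/0.930 = 4212.2 t/h.
Total feed = 5930 t/h; overhead = 5930 − 4212.2 = 1717.8 t/h.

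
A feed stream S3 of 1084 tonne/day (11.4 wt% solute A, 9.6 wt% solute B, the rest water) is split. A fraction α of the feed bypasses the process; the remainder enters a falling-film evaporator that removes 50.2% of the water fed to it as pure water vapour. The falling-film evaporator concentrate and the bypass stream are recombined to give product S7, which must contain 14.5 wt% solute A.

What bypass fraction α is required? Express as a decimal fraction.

0.461

All 1084×0.114 = 123.58 tonne/day of solute A reaches S7, so S7 = 123.58/0.145 = 852.25 tonne/day and vapour = 231.75 tonne/day.
The evaporator receives (1−α)·1084 of feed at 0.790 water and removes 0.502 of that water:
0.502×0.790×(1−α)×1084 = 231.75
(1−α) = 231.75/429.89 = 0.5391;  α = 0.4609.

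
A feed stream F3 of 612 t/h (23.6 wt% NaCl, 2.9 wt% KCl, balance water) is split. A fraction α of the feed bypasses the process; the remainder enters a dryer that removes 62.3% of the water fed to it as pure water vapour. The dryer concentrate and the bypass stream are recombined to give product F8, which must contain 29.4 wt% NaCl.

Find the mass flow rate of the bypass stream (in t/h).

All 612×0.236 = 144.43 t/h of NaCl reaches F8, so F8 = 144.43/0.294 = 491.27 t/h and vapour = 120.73 t/h.
The evaporator receives (1−α)·612 of feed at 0.735 water and removes 0.623 of that water:
0.623×0.735×(1−α)×612 = 120.73
(1−α) = 120.73/280.24 = 0.4308;  α = 0.5692.
Bypass flow = 0.5692×612 = 348.33 t/h.

348.3 t/h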